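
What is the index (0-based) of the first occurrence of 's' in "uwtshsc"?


Input string: 'uwtshsc'
Target: 's'
Scanning left to right: s[0]='u', s[1]='w', s[2]='t', s[3]='s'
First match at index: 3


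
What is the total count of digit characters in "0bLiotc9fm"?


Input string: '0bLiotc9fm'
Operation: count digit characters (0-9)
Scan: '0'(digit), 'b', 'L', 'i', 'o', 't', 'c', '9'(digit), 'f', 'm'
Digits found: 2
Result: 2


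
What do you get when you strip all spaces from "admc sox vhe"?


Input string: 'admc sox vhe'
Operation: remove all spaces
Words: 'admc', 'sox', 'vhe'
Join without spaces: admcsoxvhe


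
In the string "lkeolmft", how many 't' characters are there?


Input string: 'lkeolmft'
Target character: 't'
Scan each position: s[7]='t'
Matches found at indices: 7
Total: 1


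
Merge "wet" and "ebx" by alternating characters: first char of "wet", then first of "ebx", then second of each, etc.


String 1: 'wet'
String 2: 'ebx'
Operation: alternate characters
Pairs: 'w'+'e', 'e'+'b', 't'+'x'
Result: weebtx


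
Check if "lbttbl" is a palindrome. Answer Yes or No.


Input string: 'lbttbl'
Reversed: 'lbttbl'
Compare pairs: s[0]='l' vs s[5]='l' (match), s[1]='b' vs s[4]='b' (match), s[2]='t' vs s[3]='t' (match)
Palindrome: Yes


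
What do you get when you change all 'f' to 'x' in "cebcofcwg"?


Input string: 'cebcofcwg'
Operation: replace 'f' with 'x'
Positions of 'f': 5
After replacement: cebcoxcwg


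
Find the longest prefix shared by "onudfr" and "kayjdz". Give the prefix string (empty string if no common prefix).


String 1: 'onudfr'
String 2: 'kayjdz'
Compare position by position:
pos 0: 'o' vs 'k' differ -> stop
Longest common prefix: "" (length 0)


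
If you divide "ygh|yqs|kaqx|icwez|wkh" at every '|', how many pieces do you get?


Input string: 'ygh|yqs|kaqx|icwez|wkh'
Delimiter: '|'
Split result: 'ygh', 'yqs', 'kaqx', 'icwez', 'wkh'
Number of parts: 5


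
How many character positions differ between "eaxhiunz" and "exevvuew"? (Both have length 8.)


String 1: 'eaxhiunz'
String 2: 'exevvuew'
Compare each position: pos 0: 'e'=='e', pos 1: 'a'!='x', pos 2: 'x'!='e', pos 3: 'h'!='v', pos 4: 'i'!='v', pos 5: 'u'=='u', pos 6: 'n'!='e', pos 7: 'z'!='w'
Differing positions: 6
Hamming distance: 6


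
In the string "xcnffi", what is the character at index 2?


Input string: 'xcnffi'
Operation: get character at index 2
Index mapping: s[0]='x', s[1]='c', s[2]='n'
Result: 'n'


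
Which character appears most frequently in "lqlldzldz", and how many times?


Input: 'lqlldzldz'
Operation: tally each character
Counts: 'd':2, 'l':4, 'q':1, 'z':2
Maximum: 'l' appears 4 times


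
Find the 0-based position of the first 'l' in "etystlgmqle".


Input string: 'etystlgmqle'
Target: 'l'
Scanning left to right: s[0]='e', s[1]='t', s[2]='y', s[3]='s', s[4]='t', s[5]='l'
First match at index: 5


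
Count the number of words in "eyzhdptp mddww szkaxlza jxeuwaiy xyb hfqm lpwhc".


Input string: 'eyzhdptp mddww szkaxlza jxeuwaiy xyb hfqm lpwhc'
Operation: split by spaces
Words found: 'eyzhdptp', 'mddww', 'szkaxlza', 'jxeuwaiy', 'xyb', 'hfqm', 'lpwhc'
Word count: 7


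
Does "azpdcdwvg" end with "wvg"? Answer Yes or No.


Input string: 'azpdcdwvg'
Suffix to check: 'wvg'
Last 3 characters of input: 'wvg'
Match: True
Result: Yes


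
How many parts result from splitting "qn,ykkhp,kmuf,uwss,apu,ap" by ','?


Input string: 'qn,ykkhp,kmuf,uwss,apu,ap'
Delimiter: ','
Split result: 'qn', 'ykkhp', 'kmuf', 'uwss', 'apu', 'ap'
Number of parts: 6


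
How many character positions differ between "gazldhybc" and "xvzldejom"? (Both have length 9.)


String 1: 'gazldhybc'
String 2: 'xvzldejom'
Compare each position: pos 0: 'g'!='x', pos 1: 'a'!='v', pos 2: 'z'=='z', pos 3: 'l'=='l', pos 4: 'd'=='d', pos 5: 'h'!='e', pos 6: 'y'!='j', pos 7: 'b'!='o', pos 8: 'c'!='m'
Differing positions: 6
Hamming distance: 6


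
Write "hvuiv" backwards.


Input string: 'hvuiv'
Operation: reverse character order
Original order: 'h' -> 'v' -> 'u' -> 'i' -> 'v'
Reversed order: 'v' -> 'i' -> 'u' -> 'v' -> 'h'
Result: viuvh


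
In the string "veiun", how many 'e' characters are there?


Input string: 'veiun'
Target character: 'e'
Scan each position: s[1]='e'
Matches found at indices: 1
Total: 1


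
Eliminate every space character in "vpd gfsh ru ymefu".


Input string: 'vpd gfsh ru ymefu'
Operation: remove all spaces
Words: 'vpd', 'gfsh', 'ru', 'ymefu'
Join without spaces: vpdgfshruymefu


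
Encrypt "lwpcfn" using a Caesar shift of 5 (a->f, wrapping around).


Input: 'lwpcfn', shift = 5
Operation: for each letter, (position + 5) mod 26
Mapping: 'l'(11+5=16)->'q', 'w'(22+5=27, 27 mod 26=1)->'b', 'p'(15+5=20)->'u', 'c'(2+5=7)->'h', 'f'(5+5=10)->'k', 'n'(13+5=18)->'s'
Result: qbuhks


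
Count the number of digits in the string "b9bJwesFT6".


Input string: 'b9bJwesFT6'
Operation: count digit characters (0-9)
Scan: 'b', '9'(digit), 'b', 'J', 'w', 'e', 's', 'F', 'T', '6'(digit)
Digits found: 2
Result: 2


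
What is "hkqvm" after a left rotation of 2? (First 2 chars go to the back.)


Input: 'hkqvm', shift = 2
Operation: split at index 2 and swap parts
Front part s[0:2] = 'hk'
Back part s[2:] = 'qvm'
Rotated = back + front = 'qvm' + 'hk'
Result: qvmhk


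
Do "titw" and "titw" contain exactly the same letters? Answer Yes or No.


String 1: 'titw' -> sorted: 'ittw'
String 2: 'titw' -> sorted: 'ittw'
Compare sorted forms: 'ittw' == 'ittw'
Anagram: Yes


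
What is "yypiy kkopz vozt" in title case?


Input string: 'yypiy kkopz vozt'
Operation: capitalize first letter of each word
Word transformations: 'yypiy'->'Yypiy', 'kkopz'->'Kkopz', 'vozt'->'Vozt'
Result: Yypiy Kkopz Vozt


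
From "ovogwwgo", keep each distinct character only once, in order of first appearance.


Input: 'ovogwwgo'
Operation: keep first occurrence of each character
Scan: s[0]='o' new -> keep; s[1]='v' new -> keep; s[2]='o' seen -> skip; s[3]='g' new -> keep; s[4]='w' new -> keep; s[5]='w' seen -> skip; s[6]='g' seen -> skip; s[7]='o' seen -> skip
Result: ovgw


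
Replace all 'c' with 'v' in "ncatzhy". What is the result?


Input string: 'ncatzhy'
Operation: replace 'c' with 'v'
Positions of 'c': 1
After replacement: nvatzhy


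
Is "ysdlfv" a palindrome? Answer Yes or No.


Input string: 'ysdlfv'
Reversed: 'vfldsy'
Compare pairs: s[0]='y' vs s[5]='v' (mismatch), s[1]='s' vs s[4]='f' (mismatch), s[2]='d' vs s[3]='l' (mismatch)
Palindrome: No


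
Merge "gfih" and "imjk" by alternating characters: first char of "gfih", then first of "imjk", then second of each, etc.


String 1: 'gfih'
String 2: 'imjk'
Operation: alternate characters
Pairs: 'g'+'i', 'f'+'m', 'i'+'j', 'h'+'k'
Result: gifmijhk


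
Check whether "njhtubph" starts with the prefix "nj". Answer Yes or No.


Input string: 'njhtubph'
Prefix to check: 'nj'
First 2 characters of input: 'nj'
Match: True
Result: Yes


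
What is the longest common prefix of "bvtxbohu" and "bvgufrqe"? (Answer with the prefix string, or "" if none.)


String 1: 'bvtxbohu'
String 2: 'bvgufrqe'
Compare position by position:
pos 0: 'b' vs 'b' match
pos 1: 'v' vs 'v' match
pos 2: 't' vs 'g' differ -> stop
Longest common prefix: "bv" (length 2)


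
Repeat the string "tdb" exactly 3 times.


Input string: 'tdb'
Operation: repeat 3 times
Concatenation: 'tdb' + 'tdb' + 'tdb'
Result: tdbtdbtdb


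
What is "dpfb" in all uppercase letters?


Input string: 'dpfb'
Operation: convert each letter to uppercase
Mapping: 'd'->'D', 'p'->'P', 'f'->'F', 'b'->'B'
Result: DPFB


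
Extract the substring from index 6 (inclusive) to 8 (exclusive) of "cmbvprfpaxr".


Input string: 'cmbvprfpaxr'
Operation: slice [6:8]
Extract characters: s[6]='f', s[7]='p'
Result: fp


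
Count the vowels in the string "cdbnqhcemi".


Input string: 'cdbnqhcemi'
Operation: count vowels (a, e, i, o, u)
Scan: s[0]='c', s[1]='d', s[2]='b', s[3]='n', s[4]='q', s[5]='h', s[6]='c', s[7]='e' (vowel), s[8]='m', s[9]='i' (vowel)
Vowels found: 2
Result: 2


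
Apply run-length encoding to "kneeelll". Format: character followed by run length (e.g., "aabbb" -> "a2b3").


Input: 'kneeelll'
Operation: identify consecutive runs
Runs: 'k' -> k1, 'n' -> n1, 'eee' -> e3, 'lll' -> l3
Encoded: k1n1e3l3


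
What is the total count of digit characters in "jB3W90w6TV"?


Input string: 'jB3W90w6TV'
Operation: count digit characters (0-9)
Scan: 'j', 'B', '3'(digit), 'W', '9'(digit), '0'(digit), 'w', '6'(digit), 'T', 'V'
Digits found: 4
Result: 4


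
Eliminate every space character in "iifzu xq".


Input string: 'iifzu xq'
Operation: remove all spaces
Words: 'iifzu', 'xq'
Join without spaces: iifzuxq


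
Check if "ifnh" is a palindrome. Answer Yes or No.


Input string: 'ifnh'
Reversed: 'hnfi'
Compare pairs: s[0]='i' vs s[3]='h' (mismatch), s[1]='f' vs s[2]='n' (mismatch)
Palindrome: No


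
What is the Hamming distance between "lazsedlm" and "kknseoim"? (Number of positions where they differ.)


String 1: 'lazsedlm'
String 2: 'kknseoim'
Compare each position: pos 0: 'l'!='k', pos 1: 'a'!='k', pos 2: 'z'!='n', pos 3: 's'=='s', pos 4: 'e'=='e', pos 5: 'd'!='o', pos 6: 'l'!='i', pos 7: 'm'=='m'
Differing positions: 5
Hamming distance: 5


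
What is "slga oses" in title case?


Input string: 'slga oses'
Operation: capitalize first letter of each word
Word transformations: 'slga'->'Slga', 'oses'->'Oses'
Result: Slga Oses


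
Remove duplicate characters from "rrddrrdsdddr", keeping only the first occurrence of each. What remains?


Input: 'rrddrrdsdddr'
Operation: keep first occurrence of each character
Scan: s[0]='r' new -> keep; s[1]='r' seen -> skip; s[2]='d' new -> keep; s[3]='d' seen -> skip; s[4]='r' seen -> skip; s[5]='r' seen -> skip; s[6]='d' seen -> skip; s[7]='s' new -> keep; s[8]='d' seen -> skip; s[9]='d' seen -> skip; s[10]='d' seen -> skip; s[11]='r' seen -> skip
Result: rds


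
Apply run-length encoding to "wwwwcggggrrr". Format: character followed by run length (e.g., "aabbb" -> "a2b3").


Input: 'wwwwcggggrrr'
Operation: identify consecutive runs
Runs: 'wwww' -> w4, 'c' -> c1, 'gggg' -> g4, 'rrr' -> r3
Encoded: w4c1g4r3


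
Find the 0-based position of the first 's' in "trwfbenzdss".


Input string: 'trwfbenzdss'
Target: 's'
Scanning left to right: s[0]='t', s[1]='r', s[2]='w', s[3]='f', s[4]='b', s[5]='e', s[6]='n', s[7]='z', s[8]='d', s[9]='s'
First match at index: 9


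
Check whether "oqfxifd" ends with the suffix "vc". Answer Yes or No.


Input string: 'oqfxifd'
Suffix to check: 'vc'
Last 2 characters of input: 'fd'
Match: False
Result: No


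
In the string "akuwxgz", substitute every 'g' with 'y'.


Input string: 'akuwxgz'
Operation: replace 'g' with 'y'
Positions of 'g': 5
After replacement: akuwxyz


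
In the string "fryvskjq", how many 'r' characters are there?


Input string: 'fryvskjq'
Target character: 'r'
Scan each position: s[1]='r'
Matches found at indices: 1
Total: 1


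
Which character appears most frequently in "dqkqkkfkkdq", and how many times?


Input: 'dqkqkkfkkdq'
Operation: tally each character
Counts: 'd':2, 'f':1, 'k':5, 'q':3
Maximum: 'k' appears 5 times


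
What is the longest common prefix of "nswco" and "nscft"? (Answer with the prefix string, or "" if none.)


String 1: 'nswco'
String 2: 'nscft'
Compare position by position:
pos 0: 'n' vs 'n' match
pos 1: 's' vs 's' match
pos 2: 'w' vs 'c' differ -> stop
Longest common prefix: "ns" (length 2)


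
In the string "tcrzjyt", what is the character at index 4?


Input string: 'tcrzjyt'
Operation: get character at index 4
Index mapping: s[0]='t', s[1]='c', s[2]='r', s[3]='z', s[4]='j'
Result: 'j'


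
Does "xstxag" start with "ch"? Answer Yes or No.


Input string: 'xstxag'
Prefix to check: 'ch'
First 2 characters of input: 'xs'
Match: False
Result: No


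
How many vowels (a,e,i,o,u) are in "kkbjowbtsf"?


Input string: 'kkbjowbtsf'
Operation: count vowels (a, e, i, o, u)
Scan: s[0]='k', s[1]='k', s[2]='b', s[3]='j', s[4]='o' (vowel), s[5]='w', s[6]='b', s[7]='t', s[8]='s', s[9]='f'
Vowels found: 1
Result: 1


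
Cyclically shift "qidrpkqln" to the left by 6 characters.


Input: 'qidrpkqln', shift = 6
Operation: split at index 6 and swap parts
Front part s[0:6] = 'qidrpk'
Back part s[6:] = 'qln'
Rotated = back + front = 'qln' + 'qidrpk'
Result: qlnqidrpk


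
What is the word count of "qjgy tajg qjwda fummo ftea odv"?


Input string: 'qjgy tajg qjwda fummo ftea odv'
Operation: split by spaces
Words found: 'qjgy', 'tajg', 'qjwda', 'fummo', 'ftea', 'odv'
Word count: 6


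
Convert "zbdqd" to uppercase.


Input string: 'zbdqd'
Operation: convert each letter to uppercase
Mapping: 'z'->'Z', 'b'->'B', 'd'->'D', 'q'->'Q', 'd'->'D'
Result: ZBDQD


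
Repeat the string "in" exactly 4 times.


Input string: 'in'
Operation: repeat 4 times
Concatenation: 'in' + 'in' + 'in' + 'in'
Result: inininin


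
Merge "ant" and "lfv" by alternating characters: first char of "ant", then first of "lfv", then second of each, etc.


String 1: 'ant'
String 2: 'lfv'
Operation: alternate characters
Pairs: 'a'+'l', 'n'+'f', 't'+'v'
Result: alnftv


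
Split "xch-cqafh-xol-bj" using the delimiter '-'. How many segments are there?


Input string: 'xch-cqafh-xol-bj'
Delimiter: '-'
Split result: 'xch', 'cqafh', 'xol', 'bj'
Number of parts: 4


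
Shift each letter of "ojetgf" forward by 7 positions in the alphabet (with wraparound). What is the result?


Input: 'ojetgf', shift = 7
Operation: for each letter, (position + 7) mod 26
Mapping: 'o'(14+7=21)->'v', 'j'(9+7=16)->'q', 'e'(4+7=11)->'l', 't'(19+7=26, 26 mod 26=0)->'a', 'g'(6+7=13)->'n', 'f'(5+7=12)->'m'
Result: vqlanm


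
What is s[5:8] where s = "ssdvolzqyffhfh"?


Input string: 'ssdvolzqyffhfh'
Operation: slice [5:8]
Extract characters: s[5]='l', s[6]='z', s[7]='q'
Result: lzq


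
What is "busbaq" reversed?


Input string: 'busbaq'
Operation: reverse character order
Original order: 'b' -> 'u' -> 's' -> 'b' -> 'a' -> 'q'
Reversed order: 'q' -> 'a' -> 'b' -> 's' -> 'u' -> 'b'
Result: qabsub


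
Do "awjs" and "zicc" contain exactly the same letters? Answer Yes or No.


String 1: 'awjs' -> sorted: 'ajsw'
String 2: 'zicc' -> sorted: 'cciz'
Compare sorted forms: 'ajsw' != 'cciz'
Anagram: No


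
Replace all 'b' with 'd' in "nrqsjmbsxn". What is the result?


Input string: 'nrqsjmbsxn'
Operation: replace 'b' with 'd'
Positions of 'b': 6
After replacement: nrqsjmdsxn


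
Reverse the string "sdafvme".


Input string: 'sdafvme'
Operation: reverse character order
Original order: 's' -> 'd' -> 'a' -> 'f' -> 'v' -> 'm' -> 'e'
Reversed order: 'e' -> 'm' -> 'v' -> 'f' -> 'a' -> 'd' -> 's'
Result: emvfads


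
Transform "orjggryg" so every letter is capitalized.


Input string: 'orjggryg'
Operation: convert each letter to uppercase
Mapping: 'o'->'O', 'r'->'R', 'j'->'J', 'g'->'G', 'g'->'G', 'r'->'R', 'y'->'Y', 'g'->'G'
Result: ORJGGRYG


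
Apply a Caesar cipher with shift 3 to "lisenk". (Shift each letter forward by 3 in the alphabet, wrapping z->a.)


Input: 'lisenk', shift = 3
Operation: for each letter, (position + 3) mod 26
Mapping: 'l'(11+3=14)->'o', 'i'(8+3=11)->'l', 's'(18+3=21)->'v', 'e'(4+3=7)->'h', 'n'(13+3=16)->'q', 'k'(10+3=13)->'n'
Result: olvhqn


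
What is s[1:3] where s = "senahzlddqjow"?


Input string: 'senahzlddqjow'
Operation: slice [1:3]
Extract characters: s[1]='e', s[2]='n'
Result: en


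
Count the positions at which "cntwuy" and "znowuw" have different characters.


String 1: 'cntwuy'
String 2: 'znowuw'
Compare each position: pos 0: 'c'!='z', pos 1: 'n'=='n', pos 2: 't'!='o', pos 3: 'w'=='w', pos 4: 'u'=='u', pos 5: 'y'!='w'
Differing positions: 3
Hamming distance: 3


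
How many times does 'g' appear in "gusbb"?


Input string: 'gusbb'
Target character: 'g'
Scan each position: s[0]='g'
Matches found at indices: 0
Total: 1


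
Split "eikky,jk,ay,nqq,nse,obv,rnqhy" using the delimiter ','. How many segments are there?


Input string: 'eikky,jk,ay,nqq,nse,obv,rnqhy'
Delimiter: ','
Split result: 'eikky', 'jk', 'ay', 'nqq', 'nse', 'obv', 'rnqhy'
Number of parts: 7


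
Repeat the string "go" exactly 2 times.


Input string: 'go'
Operation: repeat 2 times
Concatenation: 'go' + 'go'
Result: gogo


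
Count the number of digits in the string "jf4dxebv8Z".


Input string: 'jf4dxebv8Z'
Operation: count digit characters (0-9)
Scan: 'j', 'f', '4'(digit), 'd', 'x', 'e', 'b', 'v', '8'(digit), 'Z'
Digits found: 2
Result: 2


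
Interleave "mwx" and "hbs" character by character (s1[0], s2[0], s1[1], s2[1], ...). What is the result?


String 1: 'mwx'
String 2: 'hbs'
Operation: alternate characters
Pairs: 'm'+'h', 'w'+'b', 'x'+'s'
Result: mhwbxs


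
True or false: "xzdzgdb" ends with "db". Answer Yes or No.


Input string: 'xzdzgdb'
Suffix to check: 'db'
Last 2 characters of input: 'db'
Match: True
Result: Yes


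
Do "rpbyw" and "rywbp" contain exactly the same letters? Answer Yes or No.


String 1: 'rpbyw' -> sorted: 'bprwy'
String 2: 'rywbp' -> sorted: 'bprwy'
Compare sorted forms: 'bprwy' == 'bprwy'
Anagram: Yes


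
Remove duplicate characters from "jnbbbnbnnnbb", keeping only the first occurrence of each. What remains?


Input: 'jnbbbnbnnnbb'
Operation: keep first occurrence of each character
Scan: s[0]='j' new -> keep; s[1]='n' new -> keep; s[2]='b' new -> keep; s[3]='b' seen -> skip; s[4]='b' seen -> skip; s[5]='n' seen -> skip; s[6]='b' seen -> skip; s[7]='n' seen -> skip; s[8]='n' seen -> skip; s[9]='n' seen -> skip; s[10]='b' seen -> skip; s[11]='b' seen -> skip
Result: jnb


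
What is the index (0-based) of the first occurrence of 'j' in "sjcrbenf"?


Input string: 'sjcrbenf'
Target: 'j'
Scanning left to right: s[0]='s', s[1]='j'
First match at index: 1


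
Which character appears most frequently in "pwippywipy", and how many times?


Input: 'pwippywipy'
Operation: tally each character
Counts: 'i':2, 'p':4, 'w':2, 'y':2
Maximum: 'p' appears 4 times


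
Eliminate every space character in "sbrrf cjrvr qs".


Input string: 'sbrrf cjrvr qs'
Operation: remove all spaces
Words: 'sbrrf', 'cjrvr', 'qs'
Join without spaces: sbrrfcjrvrqs


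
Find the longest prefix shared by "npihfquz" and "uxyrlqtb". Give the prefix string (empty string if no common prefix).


String 1: 'npihfquz'
String 2: 'uxyrlqtb'
Compare position by position:
pos 0: 'n' vs 'u' differ -> stop
Longest common prefix: "" (length 0)


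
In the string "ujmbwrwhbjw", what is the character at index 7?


Input string: 'ujmbwrwhbjw'
Operation: get character at index 7
Index mapping: s[0]='u', s[1]='j', s[2]='m', s[3]='b', s[4]='w', s[5]='r', s[6]='w', s[7]='h'
Result: 'h'


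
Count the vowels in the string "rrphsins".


Input string: 'rrphsins'
Operation: count vowels (a, e, i, o, u)
Scan: s[0]='r', s[1]='r', s[2]='p', s[3]='h', s[4]='s', s[5]='i' (vowel), s[6]='n', s[7]='s'
Vowels found: 1
Result: 1


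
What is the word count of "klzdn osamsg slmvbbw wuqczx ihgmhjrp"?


Input string: 'klzdn osamsg slmvbbw wuqczx ihgmhjrp'
Operation: split by spaces
Words found: 'klzdn', 'osamsg', 'slmvbbw', 'wuqczx', 'ihgmhjrp'
Word count: 5


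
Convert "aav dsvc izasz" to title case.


Input string: 'aav dsvc izasz'
Operation: capitalize first letter of each word
Word transformations: 'aav'->'Aav', 'dsvc'->'Dsvc', 'izasz'->'Izasz'
Result: Aav Dsvc Izasz


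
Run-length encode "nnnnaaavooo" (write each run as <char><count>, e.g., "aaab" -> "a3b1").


Input: 'nnnnaaavooo'
Operation: identify consecutive runs
Runs: 'nnnn' -> n4, 'aaa' -> a3, 'v' -> v1, 'ooo' -> o3
Encoded: n4a3v1o3


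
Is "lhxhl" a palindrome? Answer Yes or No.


Input string: 'lhxhl'
Reversed: 'lhxhl'
Compare pairs: s[0]='l' vs s[4]='l' (match), s[1]='h' vs s[3]='h' (match)
Palindrome: Yes


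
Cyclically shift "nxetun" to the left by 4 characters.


Input: 'nxetun', shift = 4
Operation: split at index 4 and swap parts
Front part s[0:4] = 'nxet'
Back part s[4:] = 'un'
Rotated = back + front = 'un' + 'nxet'
Result: unnxet


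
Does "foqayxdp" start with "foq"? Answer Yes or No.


Input string: 'foqayxdp'
Prefix to check: 'foq'
First 3 characters of input: 'foq'
Match: True
Result: Yes


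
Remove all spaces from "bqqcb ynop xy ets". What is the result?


Input string: 'bqqcb ynop xy ets'
Operation: remove all spaces
Words: 'bqqcb', 'ynop', 'xy', 'ets'
Join without spaces: bqqcbynopxyets


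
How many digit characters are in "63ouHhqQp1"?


Input string: '63ouHhqQp1'
Operation: count digit characters (0-9)
Scan: '6'(digit), '3'(digit), 'o', 'u', 'H', 'h', 'q', 'Q', 'p', '1'(digit)
Digits found: 3
Result: 3


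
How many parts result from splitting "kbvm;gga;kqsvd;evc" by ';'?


Input string: 'kbvm;gga;kqsvd;evc'
Delimiter: ';'
Split result: 'kbvm', 'gga', 'kqsvd', 'evc'
Number of parts: 4


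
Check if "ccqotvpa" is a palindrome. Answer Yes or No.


Input string: 'ccqotvpa'
Reversed: 'apvtoqcc'
Compare pairs: s[0]='c' vs s[7]='a' (mismatch), s[1]='c' vs s[6]='p' (mismatch), s[2]='q' vs s[5]='v' (mismatch), s[3]='o' vs s[4]='t' (mismatch)
Palindrome: No


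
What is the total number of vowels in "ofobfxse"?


Input string: 'ofobfxse'
Operation: count vowels (a, e, i, o, u)
Scan: s[0]='o' (vowel), s[1]='f', s[2]='o' (vowel), s[3]='b', s[4]='f', s[5]='x', s[6]='s', s[7]='e' (vowel)
Vowels found: 3
Result: 3


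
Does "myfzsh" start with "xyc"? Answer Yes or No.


Input string: 'myfzsh'
Prefix to check: 'xyc'
First 3 characters of input: 'myf'
Match: False
Result: No


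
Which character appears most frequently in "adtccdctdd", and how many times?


Input: 'adtccdctdd'
Operation: tally each character
Counts: 'a':1, 'c':3, 'd':4, 't':2
Maximum: 'd' appears 4 times


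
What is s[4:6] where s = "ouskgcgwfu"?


Input string: 'ouskgcgwfu'
Operation: slice [4:6]
Extract characters: s[4]='g', s[5]='c'
Result: gc


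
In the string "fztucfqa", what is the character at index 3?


Input string: 'fztucfqa'
Operation: get character at index 3
Index mapping: s[0]='f', s[1]='z', s[2]='t', s[3]='u'
Result: 'u'


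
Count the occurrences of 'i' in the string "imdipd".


Input string: 'imdipd'
Target character: 'i'
Scan each position: s[0]='i', s[3]='i'
Matches found at indices: 0, 3
Total: 2


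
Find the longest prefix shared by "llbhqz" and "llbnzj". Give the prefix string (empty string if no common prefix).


String 1: 'llbhqz'
String 2: 'llbnzj'
Compare position by position:
pos 0: 'l' vs 'l' match
pos 1: 'l' vs 'l' match
pos 2: 'b' vs 'b' match
pos 3: 'h' vs 'n' differ -> stop
Longest common prefix: "llb" (length 3)


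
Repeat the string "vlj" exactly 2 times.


Input string: 'vlj'
Operation: repeat 2 times
Concatenation: 'vlj' + 'vlj'
Result: vljvlj


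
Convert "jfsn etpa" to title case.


Input string: 'jfsn etpa'
Operation: capitalize first letter of each word
Word transformations: 'jfsn'->'Jfsn', 'etpa'->'Etpa'
Result: Jfsn Etpa


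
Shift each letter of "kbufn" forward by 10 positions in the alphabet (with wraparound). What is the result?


Input: 'kbufn', shift = 10
Operation: for each letter, (position + 10) mod 26
Mapping: 'k'(10+10=20)->'u', 'b'(1+10=11)->'l', 'u'(20+10=30, 30 mod 26=4)->'e', 'f'(5+10=15)->'p', 'n'(13+10=23)->'x'
Result: ulepx


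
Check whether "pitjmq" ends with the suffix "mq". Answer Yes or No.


Input string: 'pitjmq'
Suffix to check: 'mq'
Last 2 characters of input: 'mq'
Match: True
Result: Yes


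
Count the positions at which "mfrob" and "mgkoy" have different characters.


String 1: 'mfrob'
String 2: 'mgkoy'
Compare each position: pos 0: 'm'=='m', pos 1: 'f'!='g', pos 2: 'r'!='k', pos 3: 'o'=='o', pos 4: 'b'!='y'
Differing positions: 3
Hamming distance: 3


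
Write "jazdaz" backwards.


Input string: 'jazdaz'
Operation: reverse character order
Original order: 'j' -> 'a' -> 'z' -> 'd' -> 'a' -> 'z'
Reversed order: 'z' -> 'a' -> 'd' -> 'z' -> 'a' -> 'j'
Result: zadzaj


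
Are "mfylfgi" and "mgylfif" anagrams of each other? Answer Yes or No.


String 1: 'mfylfgi' -> sorted: 'ffgilmy'
String 2: 'mgylfif' -> sorted: 'ffgilmy'
Compare sorted forms: 'ffgilmy' == 'ffgilmy'
Anagram: Yes


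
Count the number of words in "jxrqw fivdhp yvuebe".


Input string: 'jxrqw fivdhp yvuebe'
Operation: split by spaces
Words found: 'jxrqw', 'fivdhp', 'yvuebe'
Word count: 3


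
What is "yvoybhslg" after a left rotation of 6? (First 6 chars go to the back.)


Input: 'yvoybhslg', shift = 6
Operation: split at index 6 and swap parts
Front part s[0:6] = 'yvoybh'
Back part s[6:] = 'slg'
Rotated = back + front = 'slg' + 'yvoybh'
Result: slgyvoybh


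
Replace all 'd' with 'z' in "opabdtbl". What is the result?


Input string: 'opabdtbl'
Operation: replace 'd' with 'z'
Positions of 'd': 4
After replacement: opabztbl


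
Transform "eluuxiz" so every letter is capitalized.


Input string: 'eluuxiz'
Operation: convert each letter to uppercase
Mapping: 'e'->'E', 'l'->'L', 'u'->'U', 'u'->'U', 'x'->'X', 'i'->'I', 'z'->'Z'
Result: ELUUXIZ


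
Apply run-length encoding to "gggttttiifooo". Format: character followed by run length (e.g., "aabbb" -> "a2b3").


Input: 'gggttttiifooo'
Operation: identify consecutive runs
Runs: 'ggg' -> g3, 'tttt' -> t4, 'ii' -> i2, 'f' -> f1, 'ooo' -> o3
Encoded: g3t4i2f1o3


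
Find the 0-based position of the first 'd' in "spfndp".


Input string: 'spfndp'
Target: 'd'
Scanning left to right: s[0]='s', s[1]='p', s[2]='f', s[3]='n', s[4]='d'
First match at index: 4


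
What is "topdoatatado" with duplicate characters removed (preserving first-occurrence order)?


Input: 'topdoatatado'
Operation: keep first occurrence of each character
Scan: s[0]='t' new -> keep; s[1]='o' new -> keep; s[2]='p' new -> keep; s[3]='d' new -> keep; s[4]='o' seen -> skip; s[5]='a' new -> keep; s[6]='t' seen -> skip; s[7]='a' seen -> skip; s[8]='t' seen -> skip; s[9]='a' seen -> skip; s[10]='d' seen -> skip; s[11]='o' seen -> skip
Result: topda


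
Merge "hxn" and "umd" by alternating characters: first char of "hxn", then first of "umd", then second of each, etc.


String 1: 'hxn'
String 2: 'umd'
Operation: alternate characters
Pairs: 'h'+'u', 'x'+'m', 'n'+'d'
Result: huxmnd


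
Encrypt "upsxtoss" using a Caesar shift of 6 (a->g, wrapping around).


Input: 'upsxtoss', shift = 6
Operation: for each letter, (position + 6) mod 26
Mapping: 'u'(20+6=26, 26 mod 26=0)->'a', 'p'(15+6=21)->'v', 's'(18+6=24)->'y', 'x'(23+6=29, 29 mod 26=3)->'d', 't'(19+6=25)->'z', 'o'(14+6=20)->'u', 's'(18+6=24)->'y', 's'(18+6=24)->'y'
Result: avydzuyy


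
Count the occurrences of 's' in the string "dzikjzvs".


Input string: 'dzikjzvs'
Target character: 's'
Scan each position: s[7]='s'
Matches found at indices: 7
Total: 1


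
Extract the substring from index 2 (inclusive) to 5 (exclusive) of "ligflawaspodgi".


Input string: 'ligflawaspodgi'
Operation: slice [2:5]
Extract characters: s[2]='g', s[3]='f', s[4]='l'
Result: gfl


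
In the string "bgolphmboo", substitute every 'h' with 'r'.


Input string: 'bgolphmboo'
Operation: replace 'h' with 'r'
Positions of 'h': 5
After replacement: bgolprmboo


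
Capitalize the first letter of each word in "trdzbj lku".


Input string: 'trdzbj lku'
Operation: capitalize first letter of each word
Word transformations: 'trdzbj'->'Trdzbj', 'lku'->'Lku'
Result: Trdzbj Lku


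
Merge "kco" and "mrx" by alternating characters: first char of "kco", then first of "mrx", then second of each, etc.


String 1: 'kco'
String 2: 'mrx'
Operation: alternate characters
Pairs: 'k'+'m', 'c'+'r', 'o'+'x'
Result: kmcrox


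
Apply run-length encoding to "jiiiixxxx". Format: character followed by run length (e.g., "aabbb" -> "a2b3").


Input: 'jiiiixxxx'
Operation: identify consecutive runs
Runs: 'j' -> j1, 'iiii' -> i4, 'xxxx' -> x4
Encoded: j1i4x4


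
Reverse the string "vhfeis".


Input string: 'vhfeis'
Operation: reverse character order
Original order: 'v' -> 'h' -> 'f' -> 'e' -> 'i' -> 's'
Reversed order: 's' -> 'i' -> 'e' -> 'f' -> 'h' -> 'v'
Result: siefhv


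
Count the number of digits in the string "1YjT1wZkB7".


Input string: '1YjT1wZkB7'
Operation: count digit characters (0-9)
Scan: '1'(digit), 'Y', 'j', 'T', '1'(digit), 'w', 'Z', 'k', 'B', '7'(digit)
Digits found: 3
Result: 3


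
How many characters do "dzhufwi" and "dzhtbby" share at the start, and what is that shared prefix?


String 1: 'dzhufwi'
String 2: 'dzhtbby'
Compare position by position:
pos 0: 'd' vs 'd' match
pos 1: 'z' vs 'z' match
pos 2: 'h' vs 'h' match
pos 3: 'u' vs 't' differ -> stop
Longest common prefix: "dzh" (length 3)


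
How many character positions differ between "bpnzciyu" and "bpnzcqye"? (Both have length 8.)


String 1: 'bpnzciyu'
String 2: 'bpnzcqye'
Compare each position: pos 0: 'b'=='b', pos 1: 'p'=='p', pos 2: 'n'=='n', pos 3: 'z'=='z', pos 4: 'c'=='c', pos 5: 'i'!='q', pos 6: 'y'=='y', pos 7: 'u'!='e'
Differing positions: 2
Hamming distance: 2


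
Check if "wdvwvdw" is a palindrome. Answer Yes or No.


Input string: 'wdvwvdw'
Reversed: 'wdvwvdw'
Compare pairs: s[0]='w' vs s[6]='w' (match), s[1]='d' vs s[5]='d' (match), s[2]='v' vs s[4]='v' (match)
Palindrome: Yes


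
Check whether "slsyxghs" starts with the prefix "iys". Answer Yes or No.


Input string: 'slsyxghs'
Prefix to check: 'iys'
First 3 characters of input: 'sls'
Match: False
Result: No


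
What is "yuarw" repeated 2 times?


Input string: 'yuarw'
Operation: repeat 2 times
Concatenation: 'yuarw' + 'yuarw'
Result: yuarwyuarw


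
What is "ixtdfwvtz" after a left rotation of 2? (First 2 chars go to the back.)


Input: 'ixtdfwvtz', shift = 2
Operation: split at index 2 and swap parts
Front part s[0:2] = 'ix'
Back part s[2:] = 'tdfwvtz'
Rotated = back + front = 'tdfwvtz' + 'ix'
Result: tdfwvtzix


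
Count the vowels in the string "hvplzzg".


Input string: 'hvplzzg'
Operation: count vowels (a, e, i, o, u)
Scan: s[0]='h', s[1]='v', s[2]='p', s[3]='l', s[4]='z', s[5]='z', s[6]='g'
Vowels found: 0
Result: 0


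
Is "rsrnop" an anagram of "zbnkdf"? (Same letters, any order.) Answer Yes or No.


String 1: 'zbnkdf' -> sorted: 'bdfknz'
String 2: 'rsrnop' -> sorted: 'noprrs'
Compare sorted forms: 'bdfknz' != 'noprrs'
Anagram: No


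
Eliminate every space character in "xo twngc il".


Input string: 'xo twngc il'
Operation: remove all spaces
Words: 'xo', 'twngc', 'il'
Join without spaces: xotwngcil


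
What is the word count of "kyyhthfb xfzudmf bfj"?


Input string: 'kyyhthfb xfzudmf bfj'
Operation: split by spaces
Words found: 'kyyhthfb', 'xfzudmf', 'bfj'
Word count: 3


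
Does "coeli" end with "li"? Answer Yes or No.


Input string: 'coeli'
Suffix to check: 'li'
Last 2 characters of input: 'li'
Match: True
Result: Yes


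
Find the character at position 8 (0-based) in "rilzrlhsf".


Input string: 'rilzrlhsf'
Operation: get character at index 8
Index mapping: s[0]='r', s[1]='i', s[2]='l', s[3]='z', s[4]='r', s[5]='l', s[6]='h', s[7]='s', s[8]='f'
Result: 'f'


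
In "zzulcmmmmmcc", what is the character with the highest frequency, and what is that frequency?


Input: 'zzulcmmmmmcc'
Operation: tally each character
Counts: 'c':3, 'l':1, 'm':5, 'u':1, 'z':2
Maximum: 'm' appears 5 times


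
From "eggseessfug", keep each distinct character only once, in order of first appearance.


Input: 'eggseessfug'
Operation: keep first occurrence of each character
Scan: s[0]='e' new -> keep; s[1]='g' new -> keep; s[2]='g' seen -> skip; s[3]='s' new -> keep; s[4]='e' seen -> skip; s[5]='e' seen -> skip; s[6]='s' seen -> skip; s[7]='s' seen -> skip; s[8]='f' new -> keep; s[9]='u' new -> keep; s[10]='g' seen -> skip
Result: egsfu


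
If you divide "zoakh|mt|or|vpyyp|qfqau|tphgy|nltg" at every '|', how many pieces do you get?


Input string: 'zoakh|mt|or|vpyyp|qfqau|tphgy|nltg'
Delimiter: '|'
Split result: 'zoakh', 'mt', 'or', 'vpyyp', 'qfqau', 'tphgy', 'nltg'
Number of parts: 7


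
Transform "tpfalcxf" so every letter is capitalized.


Input string: 'tpfalcxf'
Operation: convert each letter to uppercase
Mapping: 't'->'T', 'p'->'P', 'f'->'F', 'a'->'A', 'l'->'L', 'c'->'C', 'x'->'X', 'f'->'F'
Result: TPFALCXF


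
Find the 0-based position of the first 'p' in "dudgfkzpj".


Input string: 'dudgfkzpj'
Target: 'p'
Scanning left to right: s[0]='d', s[1]='u', s[2]='d', s[3]='g', s[4]='f', s[5]='k', s[6]='z', s[7]='p'
First match at index: 7


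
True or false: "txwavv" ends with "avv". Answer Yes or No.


Input string: 'txwavv'
Suffix to check: 'avv'
Last 3 characters of input: 'avv'
Match: True
Result: Yes


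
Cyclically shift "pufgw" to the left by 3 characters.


Input: 'pufgw', shift = 3
Operation: split at index 3 and swap parts
Front part s[0:3] = 'puf'
Back part s[3:] = 'gw'
Rotated = back + front = 'gw' + 'puf'
Result: gwpuf


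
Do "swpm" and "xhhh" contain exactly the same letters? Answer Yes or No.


String 1: 'swpm' -> sorted: 'mpsw'
String 2: 'xhhh' -> sorted: 'hhhx'
Compare sorted forms: 'mpsw' != 'hhhx'
Anagram: No


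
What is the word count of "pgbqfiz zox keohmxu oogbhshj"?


Input string: 'pgbqfiz zox keohmxu oogbhshj'
Operation: split by spaces
Words found: 'pgbqfiz', 'zox', 'keohmxu', 'oogbhshj'
Word count: 4


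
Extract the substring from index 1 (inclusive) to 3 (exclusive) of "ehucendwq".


Input string: 'ehucendwq'
Operation: slice [1:3]
Extract characters: s[1]='h', s[2]='u'
Result: hu


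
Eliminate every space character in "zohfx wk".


Input string: 'zohfx wk'
Operation: remove all spaces
Words: 'zohfx', 'wk'
Join without spaces: zohfxwk


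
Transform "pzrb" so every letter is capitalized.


Input string: 'pzrb'
Operation: convert each letter to uppercase
Mapping: 'p'->'P', 'z'->'Z', 'r'->'R', 'b'->'B'
Result: PZRB


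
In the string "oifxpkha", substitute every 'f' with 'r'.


Input string: 'oifxpkha'
Operation: replace 'f' with 'r'
Positions of 'f': 2
After replacement: oirxpkha


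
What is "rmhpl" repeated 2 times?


Input string: 'rmhpl'
Operation: repeat 2 times
Concatenation: 'rmhpl' + 'rmhpl'
Result: rmhplrmhpl


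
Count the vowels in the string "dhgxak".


Input string: 'dhgxak'
Operation: count vowels (a, e, i, o, u)
Scan: s[0]='d', s[1]='h', s[2]='g', s[3]='x', s[4]='a' (vowel), s[5]='k'
Vowels found: 1
Result: 1


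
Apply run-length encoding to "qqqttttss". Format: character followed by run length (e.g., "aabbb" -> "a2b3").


Input: 'qqqttttss'
Operation: identify consecutive runs
Runs: 'qqq' -> q3, 'tttt' -> t4, 'ss' -> s2
Encoded: q3t4s2


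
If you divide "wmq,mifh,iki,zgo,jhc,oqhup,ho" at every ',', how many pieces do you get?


Input string: 'wmq,mifh,iki,zgo,jhc,oqhup,ho'
Delimiter: ','
Split result: 'wmq', 'mifh', 'iki', 'zgo', 'jhc', 'oqhup', 'ho'
Number of parts: 7


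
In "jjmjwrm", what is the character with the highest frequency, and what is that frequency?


Input: 'jjmjwrm'
Operation: tally each character
Counts: 'j':3, 'm':2, 'r':1, 'w':1
Maximum: 'j' appears 3 times


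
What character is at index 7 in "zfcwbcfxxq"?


Input string: 'zfcwbcfxxq'
Operation: get character at index 7
Index mapping: s[0]='z', s[1]='f', s[2]='c', s[3]='w', s[4]='b', s[5]='c', s[6]='f', s[7]='x'
Result: 'x'


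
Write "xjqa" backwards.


Input string: 'xjqa'
Operation: reverse character order
Original order: 'x' -> 'j' -> 'q' -> 'a'
Reversed order: 'a' -> 'q' -> 'j' -> 'x'
Result: aqjx


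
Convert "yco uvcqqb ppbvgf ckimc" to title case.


Input string: 'yco uvcqqb ppbvgf ckimc'
Operation: capitalize first letter of each word
Word transformations: 'yco'->'Yco', 'uvcqqb'->'Uvcqqb', 'ppbvgf'->'Ppbvgf', 'ckimc'->'Ckimc'
Result: Yco Uvcqqb Ppbvgf Ckimc


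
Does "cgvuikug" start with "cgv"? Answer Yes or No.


Input string: 'cgvuikug'
Prefix to check: 'cgv'
First 3 characters of input: 'cgv'
Match: True
Result: Yes


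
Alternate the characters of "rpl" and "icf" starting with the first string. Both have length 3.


String 1: 'rpl'
String 2: 'icf'
Operation: alternate characters
Pairs: 'r'+'i', 'p'+'c', 'l'+'f'
Result: ripclf


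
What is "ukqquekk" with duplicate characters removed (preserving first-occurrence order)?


Input: 'ukqquekk'
Operation: keep first occurrence of each character
Scan: s[0]='u' new -> keep; s[1]='k' new -> keep; s[2]='q' new -> keep; s[3]='q' seen -> skip; s[4]='u' seen -> skip; s[5]='e' new -> keep; s[6]='k' seen -> skip; s[7]='k' seen -> skip
Result: ukqe


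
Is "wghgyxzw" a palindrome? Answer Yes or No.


Input string: 'wghgyxzw'
Reversed: 'wzxyghgw'
Compare pairs: s[0]='w' vs s[7]='w' (match), s[1]='g' vs s[6]='z' (mismatch), s[2]='h' vs s[5]='x' (mismatch), s[3]='g' vs s[4]='y' (mismatch)
Palindrome: No


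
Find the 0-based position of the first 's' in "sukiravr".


Input string: 'sukiravr'
Target: 's'
Scanning left to right: s[0]='s'
First match at index: 0


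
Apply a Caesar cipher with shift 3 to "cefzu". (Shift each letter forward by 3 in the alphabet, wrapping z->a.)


Input: 'cefzu', shift = 3
Operation: for each letter, (position + 3) mod 26
Mapping: 'c'(2+3=5)->'f', 'e'(4+3=7)->'h', 'f'(5+3=8)->'i', 'z'(25+3=28, 28 mod 26=2)->'c', 'u'(20+3=23)->'x'
Result: fhicx


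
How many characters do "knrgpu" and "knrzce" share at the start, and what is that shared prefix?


String 1: 'knrgpu'
String 2: 'knrzce'
Compare position by position:
pos 0: 'k' vs 'k' match
pos 1: 'n' vs 'n' match
pos 2: 'r' vs 'r' match
pos 3: 'g' vs 'z' differ -> stop
Longest common prefix: "knr" (length 3)


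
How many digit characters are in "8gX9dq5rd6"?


Input string: '8gX9dq5rd6'
Operation: count digit characters (0-9)
Scan: '8'(digit), 'g', 'X', '9'(digit), 'd', 'q', '5'(digit), 'r', 'd', '6'(digit)
Digits found: 4
Result: 4


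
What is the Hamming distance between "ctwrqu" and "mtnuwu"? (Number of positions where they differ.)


String 1: 'ctwrqu'
String 2: 'mtnuwu'
Compare each position: pos 0: 'c'!='m', pos 1: 't'=='t', pos 2: 'w'!='n', pos 3: 'r'!='u', pos 4: 'q'!='w', pos 5: 'u'=='u'
Differing positions: 4
Hamming distance: 4


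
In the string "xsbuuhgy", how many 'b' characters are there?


Input string: 'xsbuuhgy'
Target character: 'b'
Scan each position: s[2]='b'
Matches found at indices: 2
Total: 1


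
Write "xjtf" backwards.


Input string: 'xjtf'
Operation: reverse character order
Original order: 'x' -> 'j' -> 't' -> 'f'
Reversed order: 'f' -> 't' -> 'j' -> 'x'
Result: ftjx


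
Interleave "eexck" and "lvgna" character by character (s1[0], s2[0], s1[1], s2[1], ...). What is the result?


String 1: 'eexck'
String 2: 'lvgna'
Operation: alternate characters
Pairs: 'e'+'l', 'e'+'v', 'x'+'g', 'c'+'n', 'k'+'a'
Result: elevxgcnka


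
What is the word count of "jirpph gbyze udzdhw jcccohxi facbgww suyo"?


Input string: 'jirpph gbyze udzdhw jcccohxi facbgww suyo'
Operation: split by spaces
Words found: 'jirpph', 'gbyze', 'udzdhw', 'jcccohxi', 'facbgww', 'suyo'
Word count: 6


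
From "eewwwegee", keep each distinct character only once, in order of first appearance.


Input: 'eewwwegee'
Operation: keep first occurrence of each character
Scan: s[0]='e' new -> keep; s[1]='e' seen -> skip; s[2]='w' new -> keep; s[3]='w' seen -> skip; s[4]='w' seen -> skip; s[5]='e' seen -> skip; s[6]='g' new -> keep; s[7]='e' seen -> skip; s[8]='e' seen -> skip
Result: ewg


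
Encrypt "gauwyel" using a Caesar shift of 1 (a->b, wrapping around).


Input: 'gauwyel', shift = 1
Operation: for each letter, (position + 1) mod 26
Mapping: 'g'(6+1=7)->'h', 'a'(0+1=1)->'b', 'u'(20+1=21)->'v', 'w'(22+1=23)->'x', 'y'(24+1=25)->'z', 'e'(4+1=5)->'f', 'l'(11+1=12)->'m'
Result: hbvxzfm
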